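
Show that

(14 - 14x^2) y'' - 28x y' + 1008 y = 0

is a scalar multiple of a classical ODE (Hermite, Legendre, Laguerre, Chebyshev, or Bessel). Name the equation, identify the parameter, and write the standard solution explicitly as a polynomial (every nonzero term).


All three coefficients share the factor 14; dividing through by 14 gives  (1 - x^2) y'' - 2x y' + 72 y = 0.
This matches the Legendre equation (1 - x^2) y'' - 2x y' + n(n+1) y = 0 (note the -2x y' term) with n(n+1) = 72, so n = 8; the polynomial solution is P_8(x).
With y = sum_k a_k x^k, matching x^k gives (k+2)(k+1) a_{k+2} = [k(k+1) - n(n+1)] a_k = (k - 8)(k + 9) a_k. The right side vanishes at k = 8, so the series with the parity of 8 terminates at degree 8.
Standard normalization (P_n(1) = 1): leading coefficient (2n)!/(2^n (n!)^2) = 20922789888000/(256*1625702400) = 6435/128, so a_8 = 6435/128. Work downward with a_k = (k+1)(k+2) a_{k+2} / ((k - 8)(k + 9)):
  a_6 = (7)(8)(6435/128) / ((6 - 8)(6 + 9)) = (45045/16)/(-30) = -3003/32
  a_4 = (5)(6)(-3003/32) / ((4 - 8)(4 + 9)) = (-45045/16)/(-52) = 3465/64
  a_2 = (3)(4)(3465/64) / ((2 - 8)(2 + 9)) = (10395/16)/(-66) = -315/32
  a_0 = (1)(2)(-315/32) / ((0 - 8)(0 + 9)) = (-315/16)/(-72) = 35/128
Hence P_8(x) = 6435 x^8/128 - 3003 x^6/32 + 3465 x^4/64 - 315 x^2/32 + 35/128.

P_8(x); series = 6435 x^8/128 - 3003 x^6/32 + 3465 x^4/64 - 315 x^2/32 + 35/128


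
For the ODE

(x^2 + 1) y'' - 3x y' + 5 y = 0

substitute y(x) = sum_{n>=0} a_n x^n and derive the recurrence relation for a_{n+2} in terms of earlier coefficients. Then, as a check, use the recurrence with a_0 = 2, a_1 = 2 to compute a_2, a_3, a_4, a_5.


Substitute y = sum_n a_n x^n.
(1 + 1 x^2) y'' contributes (n+2)(n+1) a_{n+2} + n(n-1) a_n at x^n.
-3 x y'(x) contributes -3 n a_n at x^n.
5 y(x) contributes 5 a_n at x^n.
Matching x^n: (n+2)(n+1) a_{n+2} + (n(n-1) - 3 n + 5) a_n = 0.
Thus a_{n+2} = (-n(n-1) + 3 n - 5) / ((n+1)(n+2)) * a_n.

Check with a_0 = 2, a_1 = 2 (apply the recurrence for n = 0, 1, 2, 3): a_0 = 2, a_1 = 2, a_2 = -5, a_3 = -2/3, a_4 = 5/12, a_5 = 1/15.

a_(n+2) = (-n(n-1) + 3 n - 5) / ((n+1)(n+2)) * a_n; check: a_0 = 2, a_1 = 2, a_2 = -5, a_3 = -2/3, a_4 = 5/12, a_5 = 1/15


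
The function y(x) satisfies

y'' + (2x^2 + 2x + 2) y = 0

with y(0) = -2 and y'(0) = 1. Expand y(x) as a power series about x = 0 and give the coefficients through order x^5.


Ansatz: y(x) = sum_{n>=0} a_n x^n, so y'(x) = sum_{n>=1} n a_n x^(n-1) and y''(x) = sum_{n>=2} n(n-1) a_n x^(n-2).
Substitute into P(x) y'' + Q(x) y' + R(x) y = 0 with P(x) = 1, Q(x) = 0, R(x) = 2x^2 + 2x + 2, and match powers of x.
Initial conditions: a_0 = -2, a_1 = 1.
Setting the coefficient of each power of x to zero and solving order by order (substituting the coefficients already found):
  x^0: 2 a_2 + 2 a_0 = 0  ->  2 a_2 = -2 a_0 = 4  ->  a_2 = 2
  x^1: 6 a_3 + 2 a_1 + 2 a_0 = 0  ->  6 a_3 = -2 a_1 - 2 a_0 = 2  ->  a_3 = 1/3
  x^2: 12 a_4 + 2 a_2 + 2 a_1 + 2 a_0 = 0  ->  12 a_4 = -2 a_2 - 2 a_1 - 2 a_0 = -2  ->  a_4 = -1/6
  x^3: 20 a_5 + 2 a_3 + 2 a_2 + 2 a_1 = 0  ->  20 a_5 = -2 a_3 - 2 a_2 - 2 a_1 = -20/3  ->  a_5 = -1/3
Truncated series: y(x) = -2 + x + 2 x^2 + (1/3) x^3 - (1/6) x^4 - (1/3) x^5 + O(x^6).

a_0 = -2; a_1 = 1; a_2 = 2; a_3 = 1/3; a_4 = -1/6; a_5 = -1/3


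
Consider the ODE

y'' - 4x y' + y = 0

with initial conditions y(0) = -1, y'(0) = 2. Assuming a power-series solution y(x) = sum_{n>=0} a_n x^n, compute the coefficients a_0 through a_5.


Ansatz: y(x) = sum_{n>=0} a_n x^n, so y'(x) = sum_{n>=1} n a_n x^(n-1) and y''(x) = sum_{n>=2} n(n-1) a_n x^(n-2).
Substitute into P(x) y'' + Q(x) y' + R(x) y = 0 with P(x) = 1, Q(x) = -4x, R(x) = 1, and match powers of x.
Initial conditions: a_0 = -1, a_1 = 2.
Setting the coefficient of each power of x to zero and solving order by order (substituting the coefficients already found):
  x^0: 2 a_2 + a_0 = 0  ->  2 a_2 = -a_0 = 1  ->  a_2 = 1/2
  x^1: 6 a_3 - 3 a_1 = 0  ->  6 a_3 = 3 a_1 = 6  ->  a_3 = 1
  x^2: 12 a_4 - 7 a_2 = 0  ->  12 a_4 = 7 a_2 = 7/2  ->  a_4 = 7/24
  x^3: 20 a_5 - 11 a_3 = 0  ->  20 a_5 = 11 a_3 = 11  ->  a_5 = 11/20
Truncated series: y(x) = -1 + 2 x + (1/2) x^2 + x^3 + (7/24) x^4 + (11/20) x^5 + O(x^6).

a_0 = -1; a_1 = 2; a_2 = 1/2; a_3 = 1; a_4 = 7/24; a_5 = 11/20


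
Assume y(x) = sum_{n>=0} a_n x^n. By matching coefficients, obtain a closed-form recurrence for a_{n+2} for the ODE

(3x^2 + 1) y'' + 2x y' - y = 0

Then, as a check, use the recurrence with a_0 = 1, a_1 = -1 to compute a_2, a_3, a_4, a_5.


Substitute y = sum_n a_n x^n.
(1 + 3 x^2) y'' contributes (n+2)(n+1) a_{n+2} + 3 n(n-1) a_n at x^n.
2 x y'(x) contributes 2 n a_n at x^n.
-y(x) contributes -1 a_n at x^n.
Matching x^n: (n+2)(n+1) a_{n+2} + (3 n(n-1) + 2 n - 1) a_n = 0.
Thus a_{n+2} = (-3 n(n-1) - 2 n + 1) / ((n+1)(n+2)) * a_n.

Check with a_0 = 1, a_1 = -1 (apply the recurrence for n = 0, 1, 2, 3): a_0 = 1, a_1 = -1, a_2 = 1/2, a_3 = 1/6, a_4 = -3/8, a_5 = -23/120.

a_(n+2) = (-3 n(n-1) - 2 n + 1) / ((n+1)(n+2)) * a_n; check: a_0 = 1, a_1 = -1, a_2 = 1/2, a_3 = 1/6, a_4 = -3/8, a_5 = -23/120


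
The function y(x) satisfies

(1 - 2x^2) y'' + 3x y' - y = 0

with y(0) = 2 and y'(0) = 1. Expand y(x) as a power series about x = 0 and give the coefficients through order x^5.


Ansatz: y(x) = sum_{n>=0} a_n x^n, so y'(x) = sum_{n>=1} n a_n x^(n-1) and y''(x) = sum_{n>=2} n(n-1) a_n x^(n-2).
Substitute into P(x) y'' + Q(x) y' + R(x) y = 0 with P(x) = 1 - 2x^2, Q(x) = 3x, R(x) = -1, and match powers of x.
Initial conditions: a_0 = 2, a_1 = 1.
Setting the coefficient of each power of x to zero and solving order by order (substituting the coefficients already found):
  x^0: 2 a_2 - a_0 = 0  ->  2 a_2 = a_0 = 2  ->  a_2 = 1
  x^1: 6 a_3 + 2 a_1 = 0  ->  6 a_3 = -2 a_1 = -2  ->  a_3 = -1/3
  x^2: 12 a_4 + a_2 = 0  ->  12 a_4 = -a_2 = -1  ->  a_4 = -1/12
  x^3: 20 a_5 - 4 a_3 = 0  ->  20 a_5 = 4 a_3 = -4/3  ->  a_5 = -1/15
Truncated series: y(x) = 2 + x + x^2 - (1/3) x^3 - (1/12) x^4 - (1/15) x^5 + O(x^6).

a_0 = 2; a_1 = 1; a_2 = 1; a_3 = -1/3; a_4 = -1/12; a_5 = -1/15


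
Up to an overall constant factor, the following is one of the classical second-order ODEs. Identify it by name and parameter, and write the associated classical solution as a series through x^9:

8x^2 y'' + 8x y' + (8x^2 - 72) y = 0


All three coefficients share the factor 8; dividing through by 8 gives  x^2 y'' + x y' + (x^2 - 9) y = 0.
This matches the Bessel equation x^2 y'' + x y' + (x^2 - nu^2) y = 0 with nu^2 = 9, so nu = 3; the solution bounded at x = 0 is J_3(x).
Frobenius at x = 0: indicial roots ±nu; for r = nu the recurrence k(k + 2nu) c_k = -c_{k-2} gives the standard series J_nu(x) = sum_{k>=0} (-1)^k / (k! (k+nu)!) (x/2)^(2k+nu). Evaluate the first 4 terms:
  k = 0: (-1)^0 / (0! * 3! * 2^3) x^3 = 1/(1*6*8) x^3 = (1/48) x^3
  k = 1: (-1)^1 / (1! * 4! * 2^5) x^5 = -1/(1*24*32) x^5 = (-1/768) x^5
  k = 2: (-1)^2 / (2! * 5! * 2^7) x^7 = 1/(2*120*128) x^7 = (1/30720) x^7
  k = 3: (-1)^3 / (3! * 6! * 2^9) x^9 = -1/(6*720*512) x^9 = (-1/2211840) x^9
Hence J_3(x) = -x^9/2211840 + x^7/30720 - x^5/768 + x^3/48 + ....

J_3(x); series = -x^9/2211840 + x^7/30720 - x^5/768 + x^3/48


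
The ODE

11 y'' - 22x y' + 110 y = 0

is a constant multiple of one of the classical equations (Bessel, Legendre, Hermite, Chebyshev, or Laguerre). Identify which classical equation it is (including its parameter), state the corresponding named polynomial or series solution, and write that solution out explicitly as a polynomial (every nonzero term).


All three coefficients share the factor 11; dividing through by 11 gives  y'' - 2x y' + 10 y = 0.
This matches the Hermite equation y'' - 2x y' + 2n y = 0 with 2n = 10, so n = 5; the polynomial solution is H_5(x).
With y = sum_k a_k x^k, matching x^k gives (k+2)(k+1) a_{k+2} = 2(k - n) a_k = 2(k - 5) a_k. The right side vanishes at k = 5, so the series with the parity of 5 terminates at degree 5.
Standard normalization: leading coefficient of H_n is 2^n, so a_5 = 2^5 = 32. Work downward with a_k = (k+1)(k+2) a_{k+2} / (2(k - n)):
  a_3 = (4)(5)(32) / (2(3 - 5)) = 640/(-4) = -160
  a_1 = (2)(3)(-160) / (2(1 - 5)) = -960/(-8) = 120
Hence H_5(x) = 32 x^5 - 160 x^3 + 120 x.

H_5(x); series = 32 x^5 - 160 x^3 + 120 x


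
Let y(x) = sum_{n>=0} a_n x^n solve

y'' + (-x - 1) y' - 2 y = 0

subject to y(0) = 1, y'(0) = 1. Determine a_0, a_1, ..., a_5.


Ansatz: y(x) = sum_{n>=0} a_n x^n, so y'(x) = sum_{n>=1} n a_n x^(n-1) and y''(x) = sum_{n>=2} n(n-1) a_n x^(n-2).
Substitute into P(x) y'' + Q(x) y' + R(x) y = 0 with P(x) = 1, Q(x) = -x - 1, R(x) = -2, and match powers of x.
Initial conditions: a_0 = 1, a_1 = 1.
Setting the coefficient of each power of x to zero and solving order by order (substituting the coefficients already found):
  x^0: 2 a_2 - a_1 - 2 a_0 = 0  ->  2 a_2 = a_1 + 2 a_0 = 3  ->  a_2 = 3/2
  x^1: 6 a_3 - 2 a_2 - 3 a_1 = 0  ->  6 a_3 = 2 a_2 + 3 a_1 = 6  ->  a_3 = 1
  x^2: 12 a_4 - 3 a_3 - 4 a_2 = 0  ->  12 a_4 = 3 a_3 + 4 a_2 = 9  ->  a_4 = 3/4
  x^3: 20 a_5 - 4 a_4 - 5 a_3 = 0  ->  20 a_5 = 4 a_4 + 5 a_3 = 8  ->  a_5 = 2/5
Truncated series: y(x) = 1 + x + (3/2) x^2 + x^3 + (3/4) x^4 + (2/5) x^5 + O(x^6).

a_0 = 1; a_1 = 1; a_2 = 3/2; a_3 = 1; a_4 = 3/4; a_5 = 2/5


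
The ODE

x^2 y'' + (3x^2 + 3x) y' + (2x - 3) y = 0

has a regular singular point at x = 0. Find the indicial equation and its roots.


Divide by x^2 to reach normal form y'' + P_1(x) y' + P_2(x) y = 0 with P_1(x) = 3 + 3/x and P_2(x) = 2/x - 3/x^2.
x = 0 is a singular point because the y'-coefficient 3 + 3/x has a pole at x = 0 and the y-coefficient 2/x - 3/x^2 has a pole at x = 0.
It is a regular singular point because x P_1(x) = p(x) = 3x + 3 and x^2 P_2(x) = q(x) = 2x - 3 are polynomials, hence analytic at x = 0.
p(0) = 3,  q(0) = -3.
Indicial equation: r(r-1) + p(0) r + q(0) = 0, i.e. r^2 + (p(0) - 1) r + q(0) = 0, i.e. r^2 + 2 r - 3 = 0.
Discriminant: (2)^2 - 4(-3) = 16, so r = (-2 ± 4)/2.
Solving: r_1 = 1, r_2 = -3.

indicial: r^2 + 2 r - 3 = 0; roots r_1 = 1, r_2 = -3


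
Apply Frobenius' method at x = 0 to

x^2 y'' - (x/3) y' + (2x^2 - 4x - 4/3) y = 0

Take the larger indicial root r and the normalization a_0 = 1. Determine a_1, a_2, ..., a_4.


Write in Frobenius form y'' + (p(x)/x) y' + (q(x)/x^2) y = 0:
  p(x) = -1/3,  q(x) = 2x^2 - 4x - 4/3.
Indicial equation: r(r-1) + (-1/3) r + (-4/3) = 0 -> roots r_1 = 2, r_2 = -2/3.
Take r = r_1 = 2. Let y(x) = x^r sum_{n>=0} a_n x^n with a_0 = 1.
Substitute y = x^r sum a_n x^n and match x^{r+n}. The recurrence is
  D(n) a_n - 4 a_{n-1} + 2 a_{n-2} = 0,  where D(n) = (r+n)(r+n-1) + (-1/3)(r+n) + (-4/3).
  a_n = [4 a_{n-1} - 2 a_{n-2}] / D(n).
Since the indicial polynomial factors as (r - r_1)(r - r_2), D(n) = (r_1 + n - r_1)(r_1 + n - r_2) = n(n + 8/3).
Evaluating step by step (a_0 = 1):
  n = 1: D(1) = 1(1 + 8/3) = 11/3; numerator = 4(1) = 4; a_1 = (4)/(11/3) = 12/11
  n = 2: D(2) = 2(2 + 8/3) = 28/3; numerator = 4(12/11) - 2(1) = 26/11; a_2 = (26/11)/(28/3) = 39/154
  n = 3: D(3) = 3(3 + 8/3) = 17; numerator = 4(39/154) - 2(12/11) = -90/77; a_3 = (-90/77)/(17) = -90/1309
  n = 4: D(4) = 4(4 + 8/3) = 80/3; numerator = 4(-90/1309) - 2(39/154) = -93/119; a_4 = (-93/119)/(80/3) = -279/9520

r = 2; a_0 = 1; a_1 = 12/11; a_2 = 39/154; a_3 = -90/1309; a_4 = -279/9520


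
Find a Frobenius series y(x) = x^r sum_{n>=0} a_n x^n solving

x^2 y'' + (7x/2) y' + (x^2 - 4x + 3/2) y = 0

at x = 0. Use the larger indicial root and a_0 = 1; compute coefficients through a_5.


Write in Frobenius form y'' + (p(x)/x) y' + (q(x)/x^2) y = 0:
  p(x) = 7/2,  q(x) = x^2 - 4x + 3/2.
Indicial equation: r(r-1) + (7/2) r + (3/2) = 0 -> roots r_1 = -1, r_2 = -3/2.
Take r = r_1 = -1. Let y(x) = x^r sum_{n>=0} a_n x^n with a_0 = 1.
Substitute y = x^r sum a_n x^n and match x^{r+n}. The recurrence is
  D(n) a_n - 4 a_{n-1} + 1 a_{n-2} = 0,  where D(n) = (r+n)(r+n-1) + (7/2)(r+n) + (3/2).
  a_n = [4 a_{n-1} - 1 a_{n-2}] / D(n).
Since the indicial polynomial factors as (r - r_1)(r - r_2), D(n) = (r_1 + n - r_1)(r_1 + n - r_2) = n(n + 1/2).
Evaluating step by step (a_0 = 1):
  n = 1: D(1) = 1(1 + 1/2) = 3/2; numerator = 4(1) = 4; a_1 = (4)/(3/2) = 8/3
  n = 2: D(2) = 2(2 + 1/2) = 5; numerator = 4(8/3) - 1(1) = 29/3; a_2 = (29/3)/(5) = 29/15
  n = 3: D(3) = 3(3 + 1/2) = 21/2; numerator = 4(29/15) - 1(8/3) = 76/15; a_3 = (76/15)/(21/2) = 152/315
  n = 4: D(4) = 4(4 + 1/2) = 18; numerator = 4(152/315) - 1(29/15) = -1/315; a_4 = (-1/315)/(18) = -1/5670
  n = 5: D(5) = 5(5 + 1/2) = 55/2; numerator = 4(-1/5670) - 1(152/315) = -274/567; a_5 = (-274/567)/(55/2) = -548/31185

r = -1; a_0 = 1; a_1 = 8/3; a_2 = 29/15; a_3 = 152/315; a_4 = -1/5670; a_5 = -548/31185


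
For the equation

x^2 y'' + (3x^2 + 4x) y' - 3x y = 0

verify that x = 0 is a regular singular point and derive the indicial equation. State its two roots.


Divide by x^2 to reach normal form y'' + P_1(x) y' + P_2(x) y = 0 with P_1(x) = 3 + 4/x and P_2(x) = -3/x.
x = 0 is a singular point because the y'-coefficient 3 + 4/x has a pole at x = 0 and the y-coefficient -3/x has a pole at x = 0.
It is a regular singular point because x P_1(x) = p(x) = 3x + 4 and x^2 P_2(x) = q(x) = -3x are polynomials, hence analytic at x = 0.
p(0) = 4,  q(0) = 0.
Indicial equation: r(r-1) + p(0) r + q(0) = 0, i.e. r^2 + (p(0) - 1) r + q(0) = 0, i.e. r^2 + 3 r = 0.
Discriminant: (3)^2 - 4(0) = 9, so r = (-3 ± 3)/2.
Solving: r_1 = 0, r_2 = -3.

indicial: r^2 + 3 r = 0; roots r_1 = 0, r_2 = -3


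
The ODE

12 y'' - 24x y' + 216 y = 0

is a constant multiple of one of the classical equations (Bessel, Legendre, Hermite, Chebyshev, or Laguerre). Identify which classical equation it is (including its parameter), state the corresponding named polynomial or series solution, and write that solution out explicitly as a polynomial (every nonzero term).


All three coefficients share the factor 12; dividing through by 12 gives  y'' - 2x y' + 18 y = 0.
This matches the Hermite equation y'' - 2x y' + 2n y = 0 with 2n = 18, so n = 9; the polynomial solution is H_9(x).
With y = sum_k a_k x^k, matching x^k gives (k+2)(k+1) a_{k+2} = 2(k - n) a_k = 2(k - 9) a_k. The right side vanishes at k = 9, so the series with the parity of 9 terminates at degree 9.
Standard normalization: leading coefficient of H_n is 2^n, so a_9 = 2^9 = 512. Work downward with a_k = (k+1)(k+2) a_{k+2} / (2(k - n)):
  a_7 = (8)(9)(512) / (2(7 - 9)) = 36864/(-4) = -9216
  a_5 = (6)(7)(-9216) / (2(5 - 9)) = -387072/(-8) = 48384
  a_3 = (4)(5)(48384) / (2(3 - 9)) = 967680/(-12) = -80640
  a_1 = (2)(3)(-80640) / (2(1 - 9)) = -483840/(-16) = 30240
Hence H_9(x) = 512 x^9 - 9216 x^7 + 48384 x^5 - 80640 x^3 + 30240 x.

H_9(x); series = 512 x^9 - 9216 x^7 + 48384 x^5 - 80640 x^3 + 30240 x


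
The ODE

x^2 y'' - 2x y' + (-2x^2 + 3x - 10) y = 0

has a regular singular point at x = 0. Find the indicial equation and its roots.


Divide by x^2 to reach normal form y'' + P_1(x) y' + P_2(x) y = 0 with P_1(x) = -2/x and P_2(x) = -2 + 3/x - 10/x^2.
x = 0 is a singular point because the y'-coefficient -2/x has a pole at x = 0 and the y-coefficient -2 + 3/x - 10/x^2 has a pole at x = 0.
It is a regular singular point because x P_1(x) = p(x) = -2 and x^2 P_2(x) = q(x) = -2x^2 + 3x - 10 are polynomials, hence analytic at x = 0.
p(0) = -2,  q(0) = -10.
Indicial equation: r(r-1) + p(0) r + q(0) = 0, i.e. r^2 + (p(0) - 1) r + q(0) = 0, i.e. r^2 - 3 r - 10 = 0.
Discriminant: (-3)^2 - 4(-10) = 49, so r = (3 ± 7)/2.
Solving: r_1 = 5, r_2 = -2.

indicial: r^2 - 3 r - 10 = 0; roots r_1 = 5, r_2 = -2


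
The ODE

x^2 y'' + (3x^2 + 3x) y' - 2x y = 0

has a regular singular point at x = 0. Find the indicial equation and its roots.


Divide by x^2 to reach normal form y'' + P_1(x) y' + P_2(x) y = 0 with P_1(x) = 3 + 3/x and P_2(x) = -2/x.
x = 0 is a singular point because the y'-coefficient 3 + 3/x has a pole at x = 0 and the y-coefficient -2/x has a pole at x = 0.
It is a regular singular point because x P_1(x) = p(x) = 3x + 3 and x^2 P_2(x) = q(x) = -2x are polynomials, hence analytic at x = 0.
p(0) = 3,  q(0) = 0.
Indicial equation: r(r-1) + p(0) r + q(0) = 0, i.e. r^2 + (p(0) - 1) r + q(0) = 0, i.e. r^2 + 2 r = 0.
Discriminant: (2)^2 - 4(0) = 4, so r = (-2 ± 2)/2.
Solving: r_1 = 0, r_2 = -2.

indicial: r^2 + 2 r = 0; roots r_1 = 0, r_2 = -2


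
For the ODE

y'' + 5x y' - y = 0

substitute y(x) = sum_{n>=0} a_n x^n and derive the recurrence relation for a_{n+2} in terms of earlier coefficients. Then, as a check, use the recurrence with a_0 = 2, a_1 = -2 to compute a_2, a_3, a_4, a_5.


Substitute y = sum_n a_n x^n.
y''(x) has coefficient (n+2)(n+1) a_{n+2} at x^n;
5 x y'(x) has coefficient 5 n a_n at x^n (shift);
-y(x) has coefficient -1 a_n at x^n.
Matching x^n: (n+2)(n+1) a_{n+2} + (5n - 1) a_n = 0.
Thus a_{n+2} = (-5n + 1) / ((n+1)(n+2)) * a_n.

Check with a_0 = 2, a_1 = -2 (apply the recurrence for n = 0, 1, 2, 3): a_0 = 2, a_1 = -2, a_2 = 1, a_3 = 4/3, a_4 = -3/4, a_5 = -14/15.

a_(n+2) = (-5n + 1) / ((n+1)(n+2)) * a_n; check: a_0 = 2, a_1 = -2, a_2 = 1, a_3 = 4/3, a_4 = -3/4, a_5 = -14/15


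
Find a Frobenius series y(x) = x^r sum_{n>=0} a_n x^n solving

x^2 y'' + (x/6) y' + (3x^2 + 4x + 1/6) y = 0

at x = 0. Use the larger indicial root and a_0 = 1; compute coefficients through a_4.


Write in Frobenius form y'' + (p(x)/x) y' + (q(x)/x^2) y = 0:
  p(x) = 1/6,  q(x) = 3x^2 + 4x + 1/6.
Indicial equation: r(r-1) + (1/6) r + (1/6) = 0 -> roots r_1 = 1/2, r_2 = 1/3.
Take r = r_1 = 1/2. Let y(x) = x^r sum_{n>=0} a_n x^n with a_0 = 1.
Substitute y = x^r sum a_n x^n and match x^{r+n}. The recurrence is
  D(n) a_n + 4 a_{n-1} + 3 a_{n-2} = 0,  where D(n) = (r+n)(r+n-1) + (1/6)(r+n) + (1/6).
  a_n = [-4 a_{n-1} - 3 a_{n-2}] / D(n).
Since the indicial polynomial factors as (r - r_1)(r - r_2), D(n) = (r_1 + n - r_1)(r_1 + n - r_2) = n(n + 1/6).
Evaluating step by step (a_0 = 1):
  n = 1: D(1) = 1(1 + 1/6) = 7/6; numerator = -4(1) = -4; a_1 = (-4)/(7/6) = -24/7
  n = 2: D(2) = 2(2 + 1/6) = 13/3; numerator = -4(-24/7) - 3(1) = 75/7; a_2 = (75/7)/(13/3) = 225/91
  n = 3: D(3) = 3(3 + 1/6) = 19/2; numerator = -4(225/91) - 3(-24/7) = 36/91; a_3 = (36/91)/(19/2) = 72/1729
  n = 4: D(4) = 4(4 + 1/6) = 50/3; numerator = -4(72/1729) - 3(225/91) = -13113/1729; a_4 = (-13113/1729)/(50/3) = -39339/86450

r = 1/2; a_0 = 1; a_1 = -24/7; a_2 = 225/91; a_3 = 72/1729; a_4 = -39339/86450


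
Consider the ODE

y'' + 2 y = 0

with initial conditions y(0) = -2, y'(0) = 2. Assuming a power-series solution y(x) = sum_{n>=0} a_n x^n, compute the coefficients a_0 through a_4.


Ansatz: y(x) = sum_{n>=0} a_n x^n, so y'(x) = sum_{n>=1} n a_n x^(n-1) and y''(x) = sum_{n>=2} n(n-1) a_n x^(n-2).
Substitute into P(x) y'' + Q(x) y' + R(x) y = 0 with P(x) = 1, Q(x) = 0, R(x) = 2, and match powers of x.
Initial conditions: a_0 = -2, a_1 = 2.
Setting the coefficient of each power of x to zero and solving order by order (substituting the coefficients already found):
  x^0: 2 a_2 + 2 a_0 = 0  ->  2 a_2 = -2 a_0 = 4  ->  a_2 = 2
  x^1: 6 a_3 + 2 a_1 = 0  ->  6 a_3 = -2 a_1 = -4  ->  a_3 = -2/3
  x^2: 12 a_4 + 2 a_2 = 0  ->  12 a_4 = -2 a_2 = -4  ->  a_4 = -1/3
Truncated series: y(x) = -2 + 2 x + 2 x^2 - (2/3) x^3 - (1/3) x^4 + O(x^5).

a_0 = -2; a_1 = 2; a_2 = 2; a_3 = -2/3; a_4 = -1/3


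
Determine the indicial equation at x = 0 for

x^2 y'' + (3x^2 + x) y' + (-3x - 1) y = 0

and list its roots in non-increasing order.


Divide by x^2 to reach normal form y'' + P_1(x) y' + P_2(x) y = 0 with P_1(x) = 3 + 1/x and P_2(x) = -3/x - 1/x^2.
x = 0 is a singular point because the y'-coefficient 3 + 1/x has a pole at x = 0 and the y-coefficient -3/x - 1/x^2 has a pole at x = 0.
It is a regular singular point because x P_1(x) = p(x) = 3x + 1 and x^2 P_2(x) = q(x) = -3x - 1 are polynomials, hence analytic at x = 0.
p(0) = 1,  q(0) = -1.
Indicial equation: r(r-1) + p(0) r + q(0) = 0, i.e. r^2 + (p(0) - 1) r + q(0) = 0, i.e. r^2 - 1 = 0.
Discriminant: (0)^2 - 4(-1) = 4, so r = (0 ± 2)/2.
Solving: r_1 = 1, r_2 = -1.

indicial: r^2 - 1 = 0; roots r_1 = 1, r_2 = -1


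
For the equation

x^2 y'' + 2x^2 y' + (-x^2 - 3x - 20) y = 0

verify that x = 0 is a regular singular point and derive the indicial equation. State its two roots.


Divide by x^2 to reach normal form y'' + P_1(x) y' + P_2(x) y = 0 with P_1(x) = 2 and P_2(x) = -1 - 3/x - 20/x^2.
x = 0 is a singular point because the y-coefficient -1 - 3/x - 20/x^2 has a pole at x = 0.
It is a regular singular point because x P_1(x) = p(x) = 2x and x^2 P_2(x) = q(x) = -x^2 - 3x - 20 are polynomials, hence analytic at x = 0.
p(0) = 0,  q(0) = -20.
Indicial equation: r(r-1) + p(0) r + q(0) = 0, i.e. r^2 + (p(0) - 1) r + q(0) = 0, i.e. r^2 - 1 r - 20 = 0.
Discriminant: (-1)^2 - 4(-20) = 81, so r = (1 ± 9)/2.
Solving: r_1 = 5, r_2 = -4.

indicial: r^2 - 1 r - 20 = 0; roots r_1 = 5, r_2 = -4


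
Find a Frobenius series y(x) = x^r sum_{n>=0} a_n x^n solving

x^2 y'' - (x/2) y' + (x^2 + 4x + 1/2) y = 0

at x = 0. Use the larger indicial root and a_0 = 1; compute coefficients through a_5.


Write in Frobenius form y'' + (p(x)/x) y' + (q(x)/x^2) y = 0:
  p(x) = -1/2,  q(x) = x^2 + 4x + 1/2.
Indicial equation: r(r-1) + (-1/2) r + (1/2) = 0 -> roots r_1 = 1, r_2 = 1/2.
Take r = r_1 = 1. Let y(x) = x^r sum_{n>=0} a_n x^n with a_0 = 1.
Substitute y = x^r sum a_n x^n and match x^{r+n}. The recurrence is
  D(n) a_n + 4 a_{n-1} + 1 a_{n-2} = 0,  where D(n) = (r+n)(r+n-1) + (-1/2)(r+n) + (1/2).
  a_n = [-4 a_{n-1} - 1 a_{n-2}] / D(n).
Since the indicial polynomial factors as (r - r_1)(r - r_2), D(n) = (r_1 + n - r_1)(r_1 + n - r_2) = n(n + 1/2).
Evaluating step by step (a_0 = 1):
  n = 1: D(1) = 1(1 + 1/2) = 3/2; numerator = -4(1) = -4; a_1 = (-4)/(3/2) = -8/3
  n = 2: D(2) = 2(2 + 1/2) = 5; numerator = -4(-8/3) - 1(1) = 29/3; a_2 = (29/3)/(5) = 29/15
  n = 3: D(3) = 3(3 + 1/2) = 21/2; numerator = -4(29/15) - 1(-8/3) = -76/15; a_3 = (-76/15)/(21/2) = -152/315
  n = 4: D(4) = 4(4 + 1/2) = 18; numerator = -4(-152/315) - 1(29/15) = -1/315; a_4 = (-1/315)/(18) = -1/5670
  n = 5: D(5) = 5(5 + 1/2) = 55/2; numerator = -4(-1/5670) - 1(-152/315) = 274/567; a_5 = (274/567)/(55/2) = 548/31185

r = 1; a_0 = 1; a_1 = -8/3; a_2 = 29/15; a_3 = -152/315; a_4 = -1/5670; a_5 = 548/31185


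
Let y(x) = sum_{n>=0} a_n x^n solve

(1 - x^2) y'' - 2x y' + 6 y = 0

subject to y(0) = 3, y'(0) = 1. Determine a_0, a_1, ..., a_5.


Ansatz: y(x) = sum_{n>=0} a_n x^n, so y'(x) = sum_{n>=1} n a_n x^(n-1) and y''(x) = sum_{n>=2} n(n-1) a_n x^(n-2).
Substitute into P(x) y'' + Q(x) y' + R(x) y = 0 with P(x) = 1 - x^2, Q(x) = -2x, R(x) = 6, and match powers of x.
Initial conditions: a_0 = 3, a_1 = 1.
Setting the coefficient of each power of x to zero and solving order by order (substituting the coefficients already found):
  x^0: 2 a_2 + 6 a_0 = 0  ->  2 a_2 = -6 a_0 = -18  ->  a_2 = -9
  x^1: 6 a_3 + 4 a_1 = 0  ->  6 a_3 = -4 a_1 = -4  ->  a_3 = -2/3
  x^2: 12 a_4 = 0  ->  a_4 = 0
  x^3: 20 a_5 - 6 a_3 = 0  ->  20 a_5 = 6 a_3 = -4  ->  a_5 = -1/5
Truncated series: y(x) = 3 + x - 9 x^2 - (2/3) x^3 - (1/5) x^5 + O(x^6).

a_0 = 3; a_1 = 1; a_2 = -9; a_3 = -2/3; a_4 = 0; a_5 = -1/5


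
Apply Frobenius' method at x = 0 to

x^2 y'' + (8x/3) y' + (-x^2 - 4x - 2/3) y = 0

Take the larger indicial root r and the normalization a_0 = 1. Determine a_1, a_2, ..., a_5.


Write in Frobenius form y'' + (p(x)/x) y' + (q(x)/x^2) y = 0:
  p(x) = 8/3,  q(x) = -x^2 - 4x - 2/3.
Indicial equation: r(r-1) + (8/3) r + (-2/3) = 0 -> roots r_1 = 1/3, r_2 = -2.
Take r = r_1 = 1/3. Let y(x) = x^r sum_{n>=0} a_n x^n with a_0 = 1.
Substitute y = x^r sum a_n x^n and match x^{r+n}. The recurrence is
  D(n) a_n - 4 a_{n-1} - 1 a_{n-2} = 0,  where D(n) = (r+n)(r+n-1) + (8/3)(r+n) + (-2/3).
  a_n = [4 a_{n-1} + 1 a_{n-2}] / D(n).
Since the indicial polynomial factors as (r - r_1)(r - r_2), D(n) = (r_1 + n - r_1)(r_1 + n - r_2) = n(n + 7/3).
Evaluating step by step (a_0 = 1):
  n = 1: D(1) = 1(1 + 7/3) = 10/3; numerator = 4(1) = 4; a_1 = (4)/(10/3) = 6/5
  n = 2: D(2) = 2(2 + 7/3) = 26/3; numerator = 4(6/5) + 1(1) = 29/5; a_2 = (29/5)/(26/3) = 87/130
  n = 3: D(3) = 3(3 + 7/3) = 16; numerator = 4(87/130) + 1(6/5) = 252/65; a_3 = (252/65)/(16) = 63/260
  n = 4: D(4) = 4(4 + 7/3) = 76/3; numerator = 4(63/260) + 1(87/130) = 213/130; a_4 = (213/130)/(76/3) = 639/9880
  n = 5: D(5) = 5(5 + 7/3) = 110/3; numerator = 4(639/9880) + 1(63/260) = 495/988; a_5 = (495/988)/(110/3) = 27/1976

r = 1/3; a_0 = 1; a_1 = 6/5; a_2 = 87/130; a_3 = 63/260; a_4 = 639/9880; a_5 = 27/1976


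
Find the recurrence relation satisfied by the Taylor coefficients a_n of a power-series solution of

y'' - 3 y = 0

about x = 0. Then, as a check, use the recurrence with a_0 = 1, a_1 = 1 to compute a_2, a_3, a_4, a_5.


Substitute y = sum_n a_n x^n into y'' + (const) y = 0.
y''(x) = sum_{n>=0} (n+2)(n+1) a_{n+2} x^n.
The ODE becomes sum_n [(n+2)(n+1) a_{n+2} - 3 a_n] x^n = 0.
Setting each coefficient to zero gives the recurrence:
  (n+2)(n+1) a_{n+2} - 3 a_n = 0,
  a_{n+2} = 3 / ((n+1)(n+2)) a_n.

Check with a_0 = 1, a_1 = 1 (apply the recurrence for n = 0, 1, 2, 3): a_0 = 1, a_1 = 1, a_2 = 3/2, a_3 = 1/2, a_4 = 3/8, a_5 = 3/40.

a_{n+2} = 3/((n+1)(n+2)) * a_n; check: a_0 = 1, a_1 = 1, a_2 = 3/2, a_3 = 1/2, a_4 = 3/8, a_5 = 3/40


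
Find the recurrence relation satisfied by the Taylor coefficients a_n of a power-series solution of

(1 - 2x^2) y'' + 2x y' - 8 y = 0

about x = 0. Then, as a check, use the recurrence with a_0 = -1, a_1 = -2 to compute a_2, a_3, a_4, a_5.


Substitute y = sum_n a_n x^n.
(1 - 2 x^2) y'' contributes (n+2)(n+1) a_{n+2} - 2 n(n-1) a_n at x^n.
2 x y'(x) contributes 2 n a_n at x^n.
-8 y(x) contributes -8 a_n at x^n.
Matching x^n: (n+2)(n+1) a_{n+2} + (-2 n(n-1) + 2 n - 8) a_n = 0.
Thus a_{n+2} = (2 n(n-1) - 2 n + 8) / ((n+1)(n+2)) * a_n.

Check with a_0 = -1, a_1 = -2 (apply the recurrence for n = 0, 1, 2, 3): a_0 = -1, a_1 = -2, a_2 = -4, a_3 = -2, a_4 = -8/3, a_5 = -7/5.

a_(n+2) = (2 n(n-1) - 2 n + 8) / ((n+1)(n+2)) * a_n; check: a_0 = -1, a_1 = -2, a_2 = -4, a_3 = -2, a_4 = -8/3, a_5 = -7/5


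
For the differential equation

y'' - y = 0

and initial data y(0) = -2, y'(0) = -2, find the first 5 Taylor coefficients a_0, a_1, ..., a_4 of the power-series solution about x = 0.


Ansatz: y(x) = sum_{n>=0} a_n x^n, so y'(x) = sum_{n>=1} n a_n x^(n-1) and y''(x) = sum_{n>=2} n(n-1) a_n x^(n-2).
Substitute into P(x) y'' + Q(x) y' + R(x) y = 0 with P(x) = 1, Q(x) = 0, R(x) = -1, and match powers of x.
Initial conditions: a_0 = -2, a_1 = -2.
Setting the coefficient of each power of x to zero and solving order by order (substituting the coefficients already found):
  x^0: 2 a_2 - a_0 = 0  ->  2 a_2 = a_0 = -2  ->  a_2 = -1
  x^1: 6 a_3 - a_1 = 0  ->  6 a_3 = a_1 = -2  ->  a_3 = -1/3
  x^2: 12 a_4 - a_2 = 0  ->  12 a_4 = a_2 = -1  ->  a_4 = -1/12
Truncated series: y(x) = -2 - 2 x - x^2 - (1/3) x^3 - (1/12) x^4 + O(x^5).

a_0 = -2; a_1 = -2; a_2 = -1; a_3 = -1/3; a_4 = -1/12


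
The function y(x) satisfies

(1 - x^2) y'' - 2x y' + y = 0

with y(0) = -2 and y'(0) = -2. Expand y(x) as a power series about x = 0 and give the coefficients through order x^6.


Ansatz: y(x) = sum_{n>=0} a_n x^n, so y'(x) = sum_{n>=1} n a_n x^(n-1) and y''(x) = sum_{n>=2} n(n-1) a_n x^(n-2).
Substitute into P(x) y'' + Q(x) y' + R(x) y = 0 with P(x) = 1 - x^2, Q(x) = -2x, R(x) = 1, and match powers of x.
Initial conditions: a_0 = -2, a_1 = -2.
Setting the coefficient of each power of x to zero and solving order by order (substituting the coefficients already found):
  x^0: 2 a_2 + a_0 = 0  ->  2 a_2 = -a_0 = 2  ->  a_2 = 1
  x^1: 6 a_3 - a_1 = 0  ->  6 a_3 = a_1 = -2  ->  a_3 = -1/3
  x^2: 12 a_4 - 5 a_2 = 0  ->  12 a_4 = 5 a_2 = 5  ->  a_4 = 5/12
  x^3: 20 a_5 - 11 a_3 = 0  ->  20 a_5 = 11 a_3 = -11/3  ->  a_5 = -11/60
  x^4: 30 a_6 - 19 a_4 = 0  ->  30 a_6 = 19 a_4 = 95/12  ->  a_6 = 19/72
Truncated series: y(x) = -2 - 2 x + x^2 - (1/3) x^3 + (5/12) x^4 - (11/60) x^5 + (19/72) x^6 + O(x^7).

a_0 = -2; a_1 = -2; a_2 = 1; a_3 = -1/3; a_4 = 5/12; a_5 = -11/60; a_6 = 19/72


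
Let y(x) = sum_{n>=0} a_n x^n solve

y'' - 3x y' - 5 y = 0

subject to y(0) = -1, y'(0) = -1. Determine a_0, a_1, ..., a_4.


Ansatz: y(x) = sum_{n>=0} a_n x^n, so y'(x) = sum_{n>=1} n a_n x^(n-1) and y''(x) = sum_{n>=2} n(n-1) a_n x^(n-2).
Substitute into P(x) y'' + Q(x) y' + R(x) y = 0 with P(x) = 1, Q(x) = -3x, R(x) = -5, and match powers of x.
Initial conditions: a_0 = -1, a_1 = -1.
Setting the coefficient of each power of x to zero and solving order by order (substituting the coefficients already found):
  x^0: 2 a_2 - 5 a_0 = 0  ->  2 a_2 = 5 a_0 = -5  ->  a_2 = -5/2
  x^1: 6 a_3 - 8 a_1 = 0  ->  6 a_3 = 8 a_1 = -8  ->  a_3 = -4/3
  x^2: 12 a_4 - 11 a_2 = 0  ->  12 a_4 = 11 a_2 = -55/2  ->  a_4 = -55/24
Truncated series: y(x) = -1 - x - (5/2) x^2 - (4/3) x^3 - (55/24) x^4 + O(x^5).

a_0 = -1; a_1 = -1; a_2 = -5/2; a_3 = -4/3; a_4 = -55/24


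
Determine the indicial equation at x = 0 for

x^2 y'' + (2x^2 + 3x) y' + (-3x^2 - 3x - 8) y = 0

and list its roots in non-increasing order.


Divide by x^2 to reach normal form y'' + P_1(x) y' + P_2(x) y = 0 with P_1(x) = 2 + 3/x and P_2(x) = -3 - 3/x - 8/x^2.
x = 0 is a singular point because the y'-coefficient 2 + 3/x has a pole at x = 0 and the y-coefficient -3 - 3/x - 8/x^2 has a pole at x = 0.
It is a regular singular point because x P_1(x) = p(x) = 2x + 3 and x^2 P_2(x) = q(x) = -3x^2 - 3x - 8 are polynomials, hence analytic at x = 0.
p(0) = 3,  q(0) = -8.
Indicial equation: r(r-1) + p(0) r + q(0) = 0, i.e. r^2 + (p(0) - 1) r + q(0) = 0, i.e. r^2 + 2 r - 8 = 0.
Discriminant: (2)^2 - 4(-8) = 36, so r = (-2 ± 6)/2.
Solving: r_1 = 2, r_2 = -4.

indicial: r^2 + 2 r - 8 = 0; roots r_1 = 2, r_2 = -4


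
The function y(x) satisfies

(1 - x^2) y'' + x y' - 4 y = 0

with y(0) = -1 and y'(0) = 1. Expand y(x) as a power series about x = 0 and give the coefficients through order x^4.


Ansatz: y(x) = sum_{n>=0} a_n x^n, so y'(x) = sum_{n>=1} n a_n x^(n-1) and y''(x) = sum_{n>=2} n(n-1) a_n x^(n-2).
Substitute into P(x) y'' + Q(x) y' + R(x) y = 0 with P(x) = 1 - x^2, Q(x) = x, R(x) = -4, and match powers of x.
Initial conditions: a_0 = -1, a_1 = 1.
Setting the coefficient of each power of x to zero and solving order by order (substituting the coefficients already found):
  x^0: 2 a_2 - 4 a_0 = 0  ->  2 a_2 = 4 a_0 = -4  ->  a_2 = -2
  x^1: 6 a_3 - 3 a_1 = 0  ->  6 a_3 = 3 a_1 = 3  ->  a_3 = 1/2
  x^2: 12 a_4 - 4 a_2 = 0  ->  12 a_4 = 4 a_2 = -8  ->  a_4 = -2/3
Truncated series: y(x) = -1 + x - 2 x^2 + (1/2) x^3 - (2/3) x^4 + O(x^5).

a_0 = -1; a_1 = 1; a_2 = -2; a_3 = 1/2; a_4 = -2/3


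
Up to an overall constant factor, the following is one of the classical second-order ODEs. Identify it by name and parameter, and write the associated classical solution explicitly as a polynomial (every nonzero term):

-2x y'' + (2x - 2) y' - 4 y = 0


All three coefficients share the factor -2; dividing through by -2 gives  x y'' + (1 - x) y' + 2 y = 0.
This matches the Laguerre equation x y'' + (1 - x) y' + n y = 0 with n = 2; the polynomial solution is L_2(x).
With y = sum_k a_k x^k, matching x^k gives (k+1)k a_{k+1} + (k+1) a_{k+1} - k a_k + n a_k = 0, i.e. (k+1)^2 a_{k+1} = (k - n) a_k = (k - 2) a_k. The right side vanishes at k = 2, so the series terminates at degree 2.
Standard normalization L_n(0) = 1 gives a_0 = 1. Work upward with a_{k+1} = (k - 2) a_k / (k+1)^2:
  a_1 = (0 - 2)(1) / 1^2 = -2/1 = -2
  a_2 = (1 - 2)(-2) / 2^2 = 2/4 = 1/2
Hence L_2(x) = x^2/2 - 2 x + 1.

L_2(x); series = x^2/2 - 2 x + 1


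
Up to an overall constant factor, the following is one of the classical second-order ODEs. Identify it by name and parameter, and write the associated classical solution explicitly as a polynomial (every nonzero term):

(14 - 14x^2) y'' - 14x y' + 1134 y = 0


All three coefficients share the factor 14; dividing through by 14 gives  (1 - x^2) y'' - x y' + 81 y = 0.
This matches the Chebyshev equation (1 - x^2) y'' - x y' + n^2 y = 0 (note the -x y' term, not -2x y') with n^2 = 81, so n = 9; the polynomial solution is T_9(x).
With y = sum_k a_k x^k, matching x^k gives (k+2)(k+1) a_{k+2} = (k^2 - n^2) a_k = (k - 9)(k + 9) a_k. The right side vanishes at k = 9, so the series with the parity of 9 terminates at degree 9.
Standard normalization: leading coefficient of T_n is 2^(n-1), so a_9 = 2^8 = 256. Work downward with a_k = (k+1)(k+2) a_{k+2} / ((k - 9)(k + 9)):
  a_7 = (8)(9)(256) / ((7 - 9)(7 + 9)) = 18432/(-32) = -576
  a_5 = (6)(7)(-576) / ((5 - 9)(5 + 9)) = -24192/(-56) = 432
  a_3 = (4)(5)(432) / ((3 - 9)(3 + 9)) = 8640/(-72) = -120
  a_1 = (2)(3)(-120) / ((1 - 9)(1 + 9)) = -720/(-80) = 9
Hence T_9(x) = 256 x^9 - 576 x^7 + 432 x^5 - 120 x^3 + 9 x.

T_9(x); series = 256 x^9 - 576 x^7 + 432 x^5 - 120 x^3 + 9 x


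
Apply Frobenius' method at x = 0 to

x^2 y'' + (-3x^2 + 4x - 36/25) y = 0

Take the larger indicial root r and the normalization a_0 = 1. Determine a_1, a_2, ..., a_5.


Write in Frobenius form y'' + (p(x)/x) y' + (q(x)/x^2) y = 0:
  p(x) = 0,  q(x) = -3x^2 + 4x - 36/25.
Indicial equation: r(r-1) + (0) r + (-36/25) = 0 -> roots r_1 = 9/5, r_2 = -4/5.
Take r = r_1 = 9/5. Let y(x) = x^r sum_{n>=0} a_n x^n with a_0 = 1.
Substitute y = x^r sum a_n x^n and match x^{r+n}. The recurrence is
  D(n) a_n + 4 a_{n-1} - 3 a_{n-2} = 0,  where D(n) = (r+n)(r+n-1) + (0)(r+n) + (-36/25).
  a_n = [-4 a_{n-1} + 3 a_{n-2}] / D(n).
Since the indicial polynomial factors as (r - r_1)(r - r_2), D(n) = (r_1 + n - r_1)(r_1 + n - r_2) = n(n + 13/5).
Evaluating step by step (a_0 = 1):
  n = 1: D(1) = 1(1 + 13/5) = 18/5; numerator = -4(1) = -4; a_1 = (-4)/(18/5) = -10/9
  n = 2: D(2) = 2(2 + 13/5) = 46/5; numerator = -4(-10/9) + 3(1) = 67/9; a_2 = (67/9)/(46/5) = 335/414
  n = 3: D(3) = 3(3 + 13/5) = 84/5; numerator = -4(335/414) + 3(-10/9) = -1360/207; a_3 = (-1360/207)/(84/5) = -1700/4347
  n = 4: D(4) = 4(4 + 13/5) = 132/5; numerator = -4(-1700/4347) + 3(335/414) = 34705/8694; a_4 = (34705/8694)/(132/5) = 15775/104328
  n = 5: D(5) = 5(5 + 13/5) = 38; numerator = -4(15775/104328) + 3(-1700/4347) = -6625/3726; a_5 = (-6625/3726)/(38) = -6625/141588

r = 9/5; a_0 = 1; a_1 = -10/9; a_2 = 335/414; a_3 = -1700/4347; a_4 = 15775/104328; a_5 = -6625/141588


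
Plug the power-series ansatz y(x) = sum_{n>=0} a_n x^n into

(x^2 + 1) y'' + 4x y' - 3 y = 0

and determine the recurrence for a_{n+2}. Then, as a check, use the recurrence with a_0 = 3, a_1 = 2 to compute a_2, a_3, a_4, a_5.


Substitute y = sum_n a_n x^n.
(1 + 1 x^2) y'' contributes (n+2)(n+1) a_{n+2} + n(n-1) a_n at x^n.
4 x y'(x) contributes 4 n a_n at x^n.
-3 y(x) contributes -3 a_n at x^n.
Matching x^n: (n+2)(n+1) a_{n+2} + (n(n-1) + 4 n - 3) a_n = 0.
Thus a_{n+2} = (-n(n-1) - 4 n + 3) / ((n+1)(n+2)) * a_n.

Check with a_0 = 3, a_1 = 2 (apply the recurrence for n = 0, 1, 2, 3): a_0 = 3, a_1 = 2, a_2 = 9/2, a_3 = -1/3, a_4 = -21/8, a_5 = 1/4.

a_(n+2) = (-n(n-1) - 4 n + 3) / ((n+1)(n+2)) * a_n; check: a_0 = 3, a_1 = 2, a_2 = 9/2, a_3 = -1/3, a_4 = -21/8, a_5 = 1/4


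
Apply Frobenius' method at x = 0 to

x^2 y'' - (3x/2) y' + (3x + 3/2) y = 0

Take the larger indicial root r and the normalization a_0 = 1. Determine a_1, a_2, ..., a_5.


Write in Frobenius form y'' + (p(x)/x) y' + (q(x)/x^2) y = 0:
  p(x) = -3/2,  q(x) = 3x + 3/2.
Indicial equation: r(r-1) + (-3/2) r + (3/2) = 0 -> roots r_1 = 3/2, r_2 = 1.
Take r = r_1 = 3/2. Let y(x) = x^r sum_{n>=0} a_n x^n with a_0 = 1.
Substitute y = x^r sum a_n x^n and match x^{r+n}. The recurrence is
  D(n) a_n + 3 a_{n-1} = 0,  where D(n) = (r+n)(r+n-1) + (-3/2)(r+n) + (3/2).
  a_n = -3 / D(n) * a_{n-1}.
Since the indicial polynomial factors as (r - r_1)(r - r_2), D(n) = (r_1 + n - r_1)(r_1 + n - r_2) = n(n + 1/2).
Evaluating step by step (a_0 = 1):
  n = 1: D(1) = 1(1 + 1/2) = 3/2; numerator = -3(1) = -3; a_1 = (-3)/(3/2) = -2
  n = 2: D(2) = 2(2 + 1/2) = 5; numerator = -3(-2) = 6; a_2 = (6)/(5) = 6/5
  n = 3: D(3) = 3(3 + 1/2) = 21/2; numerator = -3(6/5) = -18/5; a_3 = (-18/5)/(21/2) = -12/35
  n = 4: D(4) = 4(4 + 1/2) = 18; numerator = -3(-12/35) = 36/35; a_4 = (36/35)/(18) = 2/35
  n = 5: D(5) = 5(5 + 1/2) = 55/2; numerator = -3(2/35) = -6/35; a_5 = (-6/35)/(55/2) = -12/1925

r = 3/2; a_0 = 1; a_1 = -2; a_2 = 6/5; a_3 = -12/35; a_4 = 2/35; a_5 = -12/1925


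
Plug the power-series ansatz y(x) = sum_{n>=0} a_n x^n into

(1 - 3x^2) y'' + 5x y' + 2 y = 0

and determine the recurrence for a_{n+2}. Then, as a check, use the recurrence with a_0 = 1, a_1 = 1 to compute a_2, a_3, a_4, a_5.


Substitute y = sum_n a_n x^n.
(1 - 3 x^2) y'' contributes (n+2)(n+1) a_{n+2} - 3 n(n-1) a_n at x^n.
5 x y'(x) contributes 5 n a_n at x^n.
2 y(x) contributes 2 a_n at x^n.
Matching x^n: (n+2)(n+1) a_{n+2} + (-3 n(n-1) + 5 n + 2) a_n = 0.
Thus a_{n+2} = (3 n(n-1) - 5 n - 2) / ((n+1)(n+2)) * a_n.

Check with a_0 = 1, a_1 = 1 (apply the recurrence for n = 0, 1, 2, 3): a_0 = 1, a_1 = 1, a_2 = -1, a_3 = -7/6, a_4 = 1/2, a_5 = -7/120.

a_(n+2) = (3 n(n-1) - 5 n - 2) / ((n+1)(n+2)) * a_n; check: a_0 = 1, a_1 = 1, a_2 = -1, a_3 = -7/6, a_4 = 1/2, a_5 = -7/120


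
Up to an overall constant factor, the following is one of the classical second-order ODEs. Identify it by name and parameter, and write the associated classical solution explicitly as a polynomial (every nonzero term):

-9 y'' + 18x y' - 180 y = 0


All three coefficients share the factor -9; dividing through by -9 gives  y'' - 2x y' + 20 y = 0.
This matches the Hermite equation y'' - 2x y' + 2n y = 0 with 2n = 20, so n = 10; the polynomial solution is H_10(x).
With y = sum_k a_k x^k, matching x^k gives (k+2)(k+1) a_{k+2} = 2(k - n) a_k = 2(k - 10) a_k. The right side vanishes at k = 10, so the series with the parity of 10 terminates at degree 10.
Standard normalization: leading coefficient of H_n is 2^n, so a_10 = 2^10 = 1024. Work downward with a_k = (k+1)(k+2) a_{k+2} / (2(k - n)):
  a_8 = (9)(10)(1024) / (2(8 - 10)) = 92160/(-4) = -23040
  a_6 = (7)(8)(-23040) / (2(6 - 10)) = -1290240/(-8) = 161280
  a_4 = (5)(6)(161280) / (2(4 - 10)) = 4838400/(-12) = -403200
  a_2 = (3)(4)(-403200) / (2(2 - 10)) = -4838400/(-16) = 302400
  a_0 = (1)(2)(302400) / (2(0 - 10)) = 604800/(-20) = -30240
Hence H_10(x) = 1024 x^10 - 23040 x^8 + 161280 x^6 - 403200 x^4 + 302400 x^2 - 30240.

H_10(x); series = 1024 x^10 - 23040 x^8 + 161280 x^6 - 403200 x^4 + 302400 x^2 - 30240


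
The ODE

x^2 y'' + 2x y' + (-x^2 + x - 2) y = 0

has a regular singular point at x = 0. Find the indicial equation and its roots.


Divide by x^2 to reach normal form y'' + P_1(x) y' + P_2(x) y = 0 with P_1(x) = 2/x and P_2(x) = -1 + 1/x - 2/x^2.
x = 0 is a singular point because the y'-coefficient 2/x has a pole at x = 0 and the y-coefficient -1 + 1/x - 2/x^2 has a pole at x = 0.
It is a regular singular point because x P_1(x) = p(x) = 2 and x^2 P_2(x) = q(x) = -x^2 + x - 2 are polynomials, hence analytic at x = 0.
p(0) = 2,  q(0) = -2.
Indicial equation: r(r-1) + p(0) r + q(0) = 0, i.e. r^2 + (p(0) - 1) r + q(0) = 0, i.e. r^2 + 1 r - 2 = 0.
Discriminant: (1)^2 - 4(-2) = 9, so r = (-1 ± 3)/2.
Solving: r_1 = 1, r_2 = -2.

indicial: r^2 + 1 r - 2 = 0; roots r_1 = 1, r_2 = -2


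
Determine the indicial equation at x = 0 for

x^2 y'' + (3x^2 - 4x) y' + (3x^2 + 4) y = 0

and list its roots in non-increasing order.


Divide by x^2 to reach normal form y'' + P_1(x) y' + P_2(x) y = 0 with P_1(x) = 3 - 4/x and P_2(x) = 3 + 4/x^2.
x = 0 is a singular point because the y'-coefficient 3 - 4/x has a pole at x = 0 and the y-coefficient 3 + 4/x^2 has a pole at x = 0.
It is a regular singular point because x P_1(x) = p(x) = 3x - 4 and x^2 P_2(x) = q(x) = 3x^2 + 4 are polynomials, hence analytic at x = 0.
p(0) = -4,  q(0) = 4.
Indicial equation: r(r-1) + p(0) r + q(0) = 0, i.e. r^2 + (p(0) - 1) r + q(0) = 0, i.e. r^2 - 5 r + 4 = 0.
Discriminant: (-5)^2 - 4(4) = 9, so r = (5 ± 3)/2.
Solving: r_1 = 4, r_2 = 1.

indicial: r^2 - 5 r + 4 = 0; roots r_1 = 4, r_2 = 1


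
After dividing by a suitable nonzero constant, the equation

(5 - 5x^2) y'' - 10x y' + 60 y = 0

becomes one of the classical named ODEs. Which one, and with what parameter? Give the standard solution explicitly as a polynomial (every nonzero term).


All three coefficients share the factor 5; dividing through by 5 gives  (1 - x^2) y'' - 2x y' + 12 y = 0.
This matches the Legendre equation (1 - x^2) y'' - 2x y' + n(n+1) y = 0 (note the -2x y' term) with n(n+1) = 12, so n = 3; the polynomial solution is P_3(x).
With y = sum_k a_k x^k, matching x^k gives (k+2)(k+1) a_{k+2} = [k(k+1) - n(n+1)] a_k = (k - 3)(k + 4) a_k. The right side vanishes at k = 3, so the series with the parity of 3 terminates at degree 3.
Standard normalization (P_n(1) = 1): leading coefficient (2n)!/(2^n (n!)^2) = 720/(8*36) = 5/2, so a_3 = 5/2. Work downward with a_k = (k+1)(k+2) a_{k+2} / ((k - 3)(k + 4)):
  a_1 = (2)(3)(5/2) / ((1 - 3)(1 + 4)) = 15/(-10) = -3/2
Hence P_3(x) = 5 x^3/2 - 3 x/2.

P_3(x); series = 5 x^3/2 - 3 x/2
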